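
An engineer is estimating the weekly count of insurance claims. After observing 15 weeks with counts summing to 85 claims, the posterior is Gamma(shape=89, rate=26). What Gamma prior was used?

Gamma(shape=4, rate=11)

A Gamma(α, β) prior (rate parametrization) on a Poisson rate with n observations summing to S gives posterior Gamma(α+S, β+n).
So α = 89 − 85 = 4 and β = 26 − 15 = 11.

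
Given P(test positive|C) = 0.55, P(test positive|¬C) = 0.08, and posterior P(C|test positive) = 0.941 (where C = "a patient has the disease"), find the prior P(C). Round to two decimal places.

P(C) = 0.70

Bayes' rule in odds form gives O(C|E) = O(C)·[P(E|C)/P(E|¬C)], hence O(C) = O(C|E)/LR.
Posterior odds = 0.941/(1−0.941) = 15.9492. LR = 0.55/0.08 = 6.8750.
Prior odds = 15.9492/6.8750 = 2.3199, so P(C) = 2.3199/(1+2.3199) ≈ 0.70.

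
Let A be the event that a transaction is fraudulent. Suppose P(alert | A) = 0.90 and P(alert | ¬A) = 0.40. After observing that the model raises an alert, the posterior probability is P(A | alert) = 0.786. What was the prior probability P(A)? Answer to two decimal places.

Bayes' rule in odds form gives O(A|E) = O(A)·[P(E|A)/P(E|¬A)], hence O(A) = O(A|E)/LR.
Posterior odds = 0.786/(1−0.786) = 3.6729. LR = 0.90/0.40 = 2.2500.
Prior odds = 3.6729/2.2500 = 1.6324, so P(A) = 1.6324/(1+1.6324) ≈ 0.62.

P(A) = 0.62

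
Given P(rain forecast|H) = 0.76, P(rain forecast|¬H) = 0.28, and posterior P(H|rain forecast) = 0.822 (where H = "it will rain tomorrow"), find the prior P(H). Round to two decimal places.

P(H) = 0.63

Bayes' rule in odds form gives O(H|E) = O(H)·[P(E|H)/P(E|¬H)], hence O(H) = O(H|E)/LR.
Posterior odds = 0.822/(1−0.822) = 4.6180. LR = 0.76/0.28 = 2.7143.
Prior odds = 4.6180/2.7143 = 1.7014, so P(H) = 1.7014/(1+1.7014) ≈ 0.63.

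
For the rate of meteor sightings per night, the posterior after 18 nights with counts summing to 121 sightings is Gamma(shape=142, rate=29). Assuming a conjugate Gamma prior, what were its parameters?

Gamma–Poisson conjugacy: posterior shape = α + Σxᵢ, posterior rate = β + n.
So α = 142 − 121 = 21 and β = 29 − 18 = 11.

Gamma(shape=21, rate=11)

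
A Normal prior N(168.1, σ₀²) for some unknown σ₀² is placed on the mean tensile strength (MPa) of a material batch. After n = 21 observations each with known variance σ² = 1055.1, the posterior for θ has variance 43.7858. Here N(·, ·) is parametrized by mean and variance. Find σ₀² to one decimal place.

σ₀² = 340.7

For the Normal–Normal model with known σ², precisions add: τ_n = τ₀ + n/σ².
So 1/σ₀² = 1/43.7858 − 21/1055.1 = 0.022838 − 0.019903 = 0.002935.
Hence σ₀² = 1/0.002935 ≈ 340.7.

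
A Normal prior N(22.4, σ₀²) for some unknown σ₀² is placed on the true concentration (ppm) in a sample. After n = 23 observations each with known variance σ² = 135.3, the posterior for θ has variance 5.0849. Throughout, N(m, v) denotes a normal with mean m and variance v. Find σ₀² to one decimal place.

σ₀² = 37.5

Posterior precision equals prior precision plus data precision: 1/σ_n² = 1/σ₀² + n/σ².
So 1/σ₀² = 1/5.0849 − 23/135.3 = 0.196661 − 0.169993 = 0.026668.
Hence σ₀² = 1/0.026668 ≈ 37.5.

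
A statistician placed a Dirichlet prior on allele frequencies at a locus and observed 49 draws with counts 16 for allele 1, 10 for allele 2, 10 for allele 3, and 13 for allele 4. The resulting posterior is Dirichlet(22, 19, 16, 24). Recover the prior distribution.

Dirichlet(6, 9, 6, 11)

For a Dirichlet(α) prior with multinomial counts c, the posterior is Dirichlet(α + c) componentwise.
Subtract each count from the matching posterior parameter: 22−16=6, 19−10=9, 16−10=6, 24−13=11.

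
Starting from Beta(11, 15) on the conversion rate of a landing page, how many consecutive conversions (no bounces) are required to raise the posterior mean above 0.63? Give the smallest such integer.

k = 15

After k conversions and 0 bounces the posterior is Beta(11+k, 15), with mean (11+k)/(11+15+k).
Set (11+k)/(26+k) > 0.63 and solve: k > (0.63·26 − 11)/(1 − 0.63) = 14.541.
The smallest integer exceeding 14.541 is 15.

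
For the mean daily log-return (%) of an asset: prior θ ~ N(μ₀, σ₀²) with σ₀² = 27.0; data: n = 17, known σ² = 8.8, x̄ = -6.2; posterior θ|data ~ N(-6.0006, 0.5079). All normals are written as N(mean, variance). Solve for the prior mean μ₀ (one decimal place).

μ₀ = 4.4

With known observation variance, the Normal–Normal posterior has precision τ_n = τ₀ + n/σ² and mean μ_n = (τ₀μ₀ + (n/σ²)x̄)/τ_n.
Here τ₀ = 1/27.0 = 0.037037 and τ_data = 17/8.8 = 1.931818, so τ_n = 1.968855.
Rearranging for μ₀: μ₀ = (μ_n·τ_n − τ_data·x̄)/τ₀ = (-6.0006·1.968855 − 1.931818·-6.2) / 0.037037 = 0.162960/0.037037 ≈ 4.4.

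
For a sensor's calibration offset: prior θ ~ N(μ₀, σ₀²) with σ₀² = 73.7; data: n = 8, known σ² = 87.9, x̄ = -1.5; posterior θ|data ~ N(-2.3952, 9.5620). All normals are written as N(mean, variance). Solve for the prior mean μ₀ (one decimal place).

μ₀ = -8.4

With known observation variance, the Normal–Normal posterior has precision τ_n = τ₀ + n/σ² and mean μ_n = (τ₀μ₀ + (n/σ²)x̄)/τ_n.
Here τ₀ = 1/73.7 = 0.013569 and τ_data = 8/87.9 = 0.091013, so τ_n = 0.104582.
Rearranging for μ₀: μ₀ = (μ_n·τ_n − τ_data·x̄)/τ₀ = (-2.3952·0.104582 − 0.091013·-1.5) / 0.013569 = -0.113975/0.013569 ≈ -8.4.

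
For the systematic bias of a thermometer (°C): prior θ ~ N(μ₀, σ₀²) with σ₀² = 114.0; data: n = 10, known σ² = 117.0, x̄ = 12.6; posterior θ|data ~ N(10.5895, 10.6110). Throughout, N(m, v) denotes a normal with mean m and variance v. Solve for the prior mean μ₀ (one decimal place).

The posterior mean is a precision-weighted average: μ_n = (τ₀μ₀ + τ_data·x̄)/(τ₀+τ_data), with τ₀=1/σ₀² and τ_data=n/σ².
Here τ₀ = 1/114.0 = 0.008772 and τ_data = 10/117.0 = 0.085470, so τ_n = 0.094242.
Rearranging for μ₀: μ₀ = (μ_n·τ_n − τ_data·x̄)/τ₀ = (10.5895·0.094242 − 0.085470·12.6) / 0.008772 = -0.078946/0.008772 ≈ -9.0.

μ₀ = -9.0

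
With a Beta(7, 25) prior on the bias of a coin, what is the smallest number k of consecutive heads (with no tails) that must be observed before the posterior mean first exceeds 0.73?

After k heads and 0 tails the posterior is Beta(7+k, 25), with mean (7+k)/(7+25+k).
Set (7+k)/(32+k) > 0.73 and solve: k > (0.73·32 − 7)/(1 − 0.73) = 60.593.
The smallest integer exceeding 60.593 is 61.

k = 61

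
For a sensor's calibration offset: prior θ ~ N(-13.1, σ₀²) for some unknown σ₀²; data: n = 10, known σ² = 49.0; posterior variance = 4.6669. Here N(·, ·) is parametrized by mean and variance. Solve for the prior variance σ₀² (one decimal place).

σ₀² = 98.1

For the Normal–Normal model with known σ², precisions add: τ_n = τ₀ + n/σ².
So 1/σ₀² = 1/4.6669 − 10/49.0 = 0.214275 − 0.204082 = 0.010193.
Hence σ₀² = 1/0.010193 ≈ 98.1.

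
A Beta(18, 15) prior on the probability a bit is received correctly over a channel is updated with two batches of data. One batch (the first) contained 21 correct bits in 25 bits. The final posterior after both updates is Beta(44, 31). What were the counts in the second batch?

5 correct bits and 12 errors

Sequential conjugate updates are equivalent to a single update on the pooled data, so total successes = posterior α − prior α and total failures = posterior β − prior β.
Total across both batches: 44−18=26 correct bits, 31−15=16 errors.
Subtract the first batch: 26−21=5 correct bits and 16−4=12 errors.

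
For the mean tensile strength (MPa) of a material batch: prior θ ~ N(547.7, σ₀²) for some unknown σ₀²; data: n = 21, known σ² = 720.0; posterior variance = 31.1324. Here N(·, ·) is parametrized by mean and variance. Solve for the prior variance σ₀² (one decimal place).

σ₀² = 338.5

For the Normal–Normal model with known σ², precisions add: τ_n = τ₀ + n/σ².
So 1/σ₀² = 1/31.1324 − 21/720.0 = 0.032121 − 0.029167 = 0.002954.
Hence σ₀² = 1/0.002954 ≈ 338.5.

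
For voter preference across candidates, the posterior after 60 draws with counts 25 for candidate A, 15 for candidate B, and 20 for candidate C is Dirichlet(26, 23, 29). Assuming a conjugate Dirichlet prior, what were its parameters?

Dirichlet(1, 8, 9)

For a Dirichlet(α) prior with multinomial counts c, the posterior is Dirichlet(α + c) componentwise.
Subtract each count from the matching posterior parameter: 26−25=1, 23−15=8, 29−20=9.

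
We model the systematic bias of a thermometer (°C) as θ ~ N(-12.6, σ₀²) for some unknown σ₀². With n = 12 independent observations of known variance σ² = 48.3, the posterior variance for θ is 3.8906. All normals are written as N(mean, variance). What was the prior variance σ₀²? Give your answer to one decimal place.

σ₀² = 116.5

For the Normal–Normal model with known σ², precisions add: τ_n = τ₀ + n/σ².
So 1/σ₀² = 1/3.8906 − 12/48.3 = 0.257030 − 0.248447 = 0.008583.
Hence σ₀² = 1/0.008583 ≈ 116.5.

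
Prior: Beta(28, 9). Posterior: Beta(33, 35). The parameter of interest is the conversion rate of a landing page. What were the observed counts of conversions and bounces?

5 conversions and 26 bounces

Under Beta–binomial conjugacy the posterior parameters are (a+s, b+f).
Match parameters: s=33−28=5, f=35−9=26.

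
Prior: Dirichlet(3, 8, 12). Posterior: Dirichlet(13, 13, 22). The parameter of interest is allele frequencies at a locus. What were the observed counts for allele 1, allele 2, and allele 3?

counts (10, 5, 10)

For a Dirichlet(α) prior with multinomial counts c, the posterior is Dirichlet(α + c) componentwise.
Counts are posterior − prior componentwise: 13−3=10, 13−8=5, 22−12=10.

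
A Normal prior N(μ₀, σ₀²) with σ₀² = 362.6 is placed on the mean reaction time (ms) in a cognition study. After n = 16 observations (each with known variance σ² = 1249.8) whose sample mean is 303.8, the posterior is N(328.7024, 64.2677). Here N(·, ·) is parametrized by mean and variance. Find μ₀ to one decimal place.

μ₀ = 444.3

With known observation variance, the Normal–Normal posterior has precision τ_n = τ₀ + n/σ² and mean μ_n = (τ₀μ₀ + (n/σ²)x̄)/τ_n.
Here τ₀ = 1/362.6 = 0.002758 and τ_data = 16/1249.8 = 0.012802, so τ_n = 0.015560.
Rearranging for μ₀: μ₀ = (μ_n·τ_n − τ_data·x̄)/τ₀ = (328.7024·0.015560 − 0.012802·303.8) / 0.002758 = 1.225362/0.002758 ≈ 444.3.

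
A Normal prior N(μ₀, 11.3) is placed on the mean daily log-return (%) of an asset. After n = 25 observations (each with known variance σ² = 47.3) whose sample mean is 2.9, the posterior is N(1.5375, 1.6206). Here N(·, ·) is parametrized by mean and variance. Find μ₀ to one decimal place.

μ₀ = -6.6

The posterior mean is a precision-weighted average: μ_n = (τ₀μ₀ + τ_data·x̄)/(τ₀+τ_data), with τ₀=1/σ₀² and τ_data=n/σ².
Here τ₀ = 1/11.3 = 0.088496 and τ_data = 25/47.3 = 0.528541, so τ_n = 0.617037.
Rearranging for μ₀: μ₀ = (μ_n·τ_n − τ_data·x̄)/τ₀ = (1.5375·0.617037 − 0.528541·2.9) / 0.088496 = -0.584075/0.088496 ≈ -6.6.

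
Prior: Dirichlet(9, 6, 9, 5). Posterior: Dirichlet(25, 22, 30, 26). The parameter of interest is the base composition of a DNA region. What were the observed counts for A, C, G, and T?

counts (16, 16, 21, 21)

For a Dirichlet(α) prior with multinomial counts c, the posterior is Dirichlet(α + c) componentwise.
Counts are posterior − prior componentwise: 25−9=16, 22−6=16, 30−9=21, 26−5=21.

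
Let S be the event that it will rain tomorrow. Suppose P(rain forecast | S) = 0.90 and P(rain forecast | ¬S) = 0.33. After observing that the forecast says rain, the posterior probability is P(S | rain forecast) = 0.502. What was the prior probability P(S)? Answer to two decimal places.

P(S) = 0.27

In odds form, posterior odds = prior odds × likelihood ratio, so prior odds = posterior odds ÷ LR.
Posterior odds = 0.502/(1−0.502) = 1.0080. LR = 0.90/0.33 = 2.7273.
Prior odds = 1.0080/2.7273 = 0.3696, so P(S) = 0.3696/(1+0.3696) ≈ 0.27.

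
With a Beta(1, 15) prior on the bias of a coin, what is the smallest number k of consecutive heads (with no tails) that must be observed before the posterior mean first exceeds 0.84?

k = 78

After k heads and 0 tails the posterior is Beta(1+k, 15), with mean (1+k)/(1+15+k).
Set (1+k)/(16+k) > 0.84 and solve: k > (0.84·16 − 1)/(1 − 0.84) = 77.750.
The smallest integer exceeding 77.750 is 78.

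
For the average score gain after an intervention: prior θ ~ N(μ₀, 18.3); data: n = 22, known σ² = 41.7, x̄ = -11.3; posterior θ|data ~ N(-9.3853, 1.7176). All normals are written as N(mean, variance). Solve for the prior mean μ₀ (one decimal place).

The posterior mean is a precision-weighted average: μ_n = (τ₀μ₀ + τ_data·x̄)/(τ₀+τ_data), with τ₀=1/σ₀² and τ_data=n/σ².
Here τ₀ = 1/18.3 = 0.054645 and τ_data = 22/41.7 = 0.527578, so τ_n = 0.582223.
Rearranging for μ₀: μ₀ = (μ_n·τ_n − τ_data·x̄)/τ₀ = (-9.3853·0.582223 − 0.527578·-11.3) / 0.054645 = 0.497294/0.054645 ≈ 9.1.

μ₀ = 9.1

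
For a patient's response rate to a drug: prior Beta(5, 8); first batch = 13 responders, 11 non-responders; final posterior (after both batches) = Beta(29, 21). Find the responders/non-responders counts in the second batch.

11 responders and 2 non-responders

Sequential conjugate updates are equivalent to a single update on the pooled data, so total successes = posterior α − prior α and total failures = posterior β − prior β.
Total across both batches: 29−5=24 responders, 21−8=13 non-responders.
Subtract the first batch: 24−13=11 responders and 13−11=2 non-responders.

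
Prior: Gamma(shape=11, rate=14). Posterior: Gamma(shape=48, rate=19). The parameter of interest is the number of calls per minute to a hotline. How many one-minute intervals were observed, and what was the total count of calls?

n = 5 one-minute intervals with total 37 calls

Gamma–Poisson conjugacy: posterior shape = α + Σxᵢ, posterior rate = β + n.
Matching: Σxᵢ = 48 − 11 = 37 and n = 19 − 14 = 5.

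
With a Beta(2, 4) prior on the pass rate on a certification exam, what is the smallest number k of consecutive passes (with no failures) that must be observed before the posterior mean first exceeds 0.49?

k = 2

After k passes and 0 failures the posterior is Beta(2+k, 4), with mean (2+k)/(2+4+k).
Set (2+k)/(6+k) > 0.49 and solve: k > (0.49·6 − 2)/(1 − 0.49) = 1.843.
The smallest integer exceeding 1.843 is 2.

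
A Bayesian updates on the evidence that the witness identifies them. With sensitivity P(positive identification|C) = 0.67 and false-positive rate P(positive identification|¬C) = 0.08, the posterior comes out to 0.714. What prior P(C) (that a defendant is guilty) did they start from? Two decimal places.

In odds form, posterior odds = prior odds × likelihood ratio, so prior odds = posterior odds ÷ LR.
Posterior odds = 0.714/(1−0.714) = 2.4965. LR = 0.67/0.08 = 8.3750.
Prior odds = 2.4965/8.3750 = 0.2981, so P(C) = 0.2981/(1+0.2981) ≈ 0.23.

P(C) = 0.23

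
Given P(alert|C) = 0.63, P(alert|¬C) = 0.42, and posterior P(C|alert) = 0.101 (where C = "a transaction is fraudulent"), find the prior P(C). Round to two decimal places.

In odds form, posterior odds = prior odds × likelihood ratio, so prior odds = posterior odds ÷ LR.
Posterior odds = 0.101/(1−0.101) = 0.1123. LR = 0.63/0.42 = 1.5000.
Prior odds = 0.1123/1.5000 = 0.0749, so P(C) = 0.0749/(1+0.0749) ≈ 0.07.

P(C) = 0.07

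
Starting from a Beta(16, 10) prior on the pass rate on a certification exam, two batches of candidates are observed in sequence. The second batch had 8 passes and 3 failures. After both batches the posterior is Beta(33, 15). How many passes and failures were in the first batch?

Sequential conjugate updates are equivalent to a single update on the pooled data, so total successes = posterior α − prior α and total failures = posterior β − prior β.
Total across both batches: 33−16=17 passes, 15−10=5 failures.
Subtract the second batch: 17−8=9 passes and 5−3=2 failures.

9 passes and 2 failures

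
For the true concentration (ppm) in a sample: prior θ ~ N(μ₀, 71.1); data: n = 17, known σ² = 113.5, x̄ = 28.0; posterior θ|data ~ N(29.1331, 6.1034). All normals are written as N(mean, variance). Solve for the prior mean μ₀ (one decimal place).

μ₀ = 41.2

With known observation variance, the Normal–Normal posterior has precision τ_n = τ₀ + n/σ² and mean μ_n = (τ₀μ₀ + (n/σ²)x̄)/τ_n.
Here τ₀ = 1/71.1 = 0.014065 and τ_data = 17/113.5 = 0.149780, so τ_n = 0.163845.
Rearranging for μ₀: μ₀ = (μ_n·τ_n − τ_data·x̄)/τ₀ = (29.1331·0.163845 − 0.149780·28.0) / 0.014065 = 0.579473/0.014065 ≈ 41.2.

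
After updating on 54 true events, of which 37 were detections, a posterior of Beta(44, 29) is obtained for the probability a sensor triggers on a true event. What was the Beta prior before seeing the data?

Under Beta–binomial conjugacy the posterior parameters are (a+s, b+f).
Subtract the data counts: 44−37=7, 29−17=12.

Beta(7, 12)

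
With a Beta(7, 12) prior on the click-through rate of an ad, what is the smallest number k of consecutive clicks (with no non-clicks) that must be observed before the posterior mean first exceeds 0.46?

k = 4

After k clicks and 0 non-clicks the posterior is Beta(7+k, 12), with mean (7+k)/(7+12+k).
Set (7+k)/(19+k) > 0.46 and solve: k > (0.46·19 − 7)/(1 − 0.46) = 3.222.
The smallest integer exceeding 3.222 is 4.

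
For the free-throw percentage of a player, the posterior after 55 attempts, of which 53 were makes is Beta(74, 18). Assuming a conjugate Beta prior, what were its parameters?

A Beta(a, b) prior with s successes and f failures in binomial data gives a Beta(a+s, b+f) posterior.
Subtract the data counts: 74−53=21, 18−2=16.

Beta(21, 16)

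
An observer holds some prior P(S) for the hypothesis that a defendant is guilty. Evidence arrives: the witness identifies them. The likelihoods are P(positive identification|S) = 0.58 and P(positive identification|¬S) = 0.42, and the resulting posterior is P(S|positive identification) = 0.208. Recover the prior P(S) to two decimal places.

In odds form, posterior odds = prior odds × likelihood ratio, so prior odds = posterior odds ÷ LR.
Posterior odds = 0.208/(1−0.208) = 0.2626. LR = 0.58/0.42 = 1.3810.
Prior odds = 0.2626/1.3810 = 0.1902, so P(S) = 0.1902/(1+0.1902) ≈ 0.16.

P(S) = 0.16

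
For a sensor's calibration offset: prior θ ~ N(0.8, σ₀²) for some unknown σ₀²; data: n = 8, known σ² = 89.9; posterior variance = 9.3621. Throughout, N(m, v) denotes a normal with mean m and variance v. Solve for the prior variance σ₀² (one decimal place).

σ₀² = 56.1

Posterior precision equals prior precision plus data precision: 1/σ_n² = 1/σ₀² + n/σ².
So 1/σ₀² = 1/9.3621 − 8/89.9 = 0.106814 − 0.088988 = 0.017826.
Hence σ₀² = 1/0.017826 ≈ 56.1.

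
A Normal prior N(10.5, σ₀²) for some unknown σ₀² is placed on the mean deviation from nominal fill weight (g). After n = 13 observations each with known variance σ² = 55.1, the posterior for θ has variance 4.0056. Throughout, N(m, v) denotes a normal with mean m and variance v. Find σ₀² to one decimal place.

Posterior precision equals prior precision plus data precision: 1/σ_n² = 1/σ₀² + n/σ².
So 1/σ₀² = 1/4.0056 − 13/55.1 = 0.249650 − 0.235935 = 0.013715.
Hence σ₀² = 1/0.013715 ≈ 72.9.

σ₀² = 72.9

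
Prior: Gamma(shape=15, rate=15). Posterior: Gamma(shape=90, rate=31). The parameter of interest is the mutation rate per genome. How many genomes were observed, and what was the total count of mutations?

Gamma–Poisson conjugacy: posterior shape = α + Σxᵢ, posterior rate = β + n.
Matching: Σxᵢ = 90 − 15 = 75 and n = 31 − 15 = 16.

n = 16 genomes with total 75 mutations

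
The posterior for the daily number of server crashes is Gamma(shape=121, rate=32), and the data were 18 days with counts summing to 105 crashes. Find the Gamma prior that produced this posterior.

Gamma–Poisson conjugacy: posterior shape = α + Σxᵢ, posterior rate = β + n.
So α = 121 − 105 = 16 and β = 32 − 18 = 14.

Gamma(shape=16, rate=14)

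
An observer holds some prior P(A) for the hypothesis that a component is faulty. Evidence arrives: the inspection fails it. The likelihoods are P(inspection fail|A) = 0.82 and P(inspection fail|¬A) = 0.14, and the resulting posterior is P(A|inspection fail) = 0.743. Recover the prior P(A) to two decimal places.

P(A) = 0.33

In odds form, posterior odds = prior odds × likelihood ratio, so prior odds = posterior odds ÷ LR.
Posterior odds = 0.743/(1−0.743) = 2.8911. LR = 0.82/0.14 = 5.8571.
Prior odds = 2.8911/5.8571 = 0.4936, so P(A) = 0.4936/(1+0.4936) ≈ 0.33.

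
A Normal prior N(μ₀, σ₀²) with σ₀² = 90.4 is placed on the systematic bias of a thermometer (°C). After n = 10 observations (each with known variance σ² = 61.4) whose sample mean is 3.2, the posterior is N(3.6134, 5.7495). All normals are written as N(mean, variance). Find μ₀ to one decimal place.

μ₀ = 9.7

With known observation variance, the Normal–Normal posterior has precision τ_n = τ₀ + n/σ² and mean μ_n = (τ₀μ₀ + (n/σ²)x̄)/τ_n.
Here τ₀ = 1/90.4 = 0.011062 and τ_data = 10/61.4 = 0.162866, so τ_n = 0.173928.
Rearranging for μ₀: μ₀ = (μ_n·τ_n − τ_data·x̄)/τ₀ = (3.6134·0.173928 − 0.162866·3.2) / 0.011062 = 0.107300/0.011062 ≈ 9.7.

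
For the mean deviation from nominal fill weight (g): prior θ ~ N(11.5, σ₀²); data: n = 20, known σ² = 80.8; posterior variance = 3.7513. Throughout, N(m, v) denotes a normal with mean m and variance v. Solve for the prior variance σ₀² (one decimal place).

For the Normal–Normal model with known σ², precisions add: τ_n = τ₀ + n/σ².
So 1/σ₀² = 1/3.7513 − 20/80.8 = 0.266574 − 0.247525 = 0.019049.
Hence σ₀² = 1/0.019049 ≈ 52.5.

σ₀² = 52.5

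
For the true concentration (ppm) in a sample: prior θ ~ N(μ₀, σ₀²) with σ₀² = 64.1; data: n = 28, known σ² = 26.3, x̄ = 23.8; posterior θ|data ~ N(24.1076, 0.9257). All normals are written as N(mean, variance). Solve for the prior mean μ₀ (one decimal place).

With known observation variance, the Normal–Normal posterior has precision τ_n = τ₀ + n/σ² and mean μ_n = (τ₀μ₀ + (n/σ²)x̄)/τ_n.
Here τ₀ = 1/64.1 = 0.015601 and τ_data = 28/26.3 = 1.064639, so τ_n = 1.080240.
Rearranging for μ₀: μ₀ = (μ_n·τ_n − τ_data·x̄)/τ₀ = (24.1076·1.080240 − 1.064639·23.8) / 0.015601 = 0.703586/0.015601 ≈ 45.1.

μ₀ = 45.1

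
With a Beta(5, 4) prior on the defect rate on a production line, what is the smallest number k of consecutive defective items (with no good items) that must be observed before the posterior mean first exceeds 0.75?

k = 8

After k defective items and 0 good items the posterior is Beta(5+k, 4), with mean (5+k)/(5+4+k).
Set (5+k)/(9+k) > 0.75 and solve: k > (0.75·9 − 5)/(1 − 0.75) = 7.000.
The smallest integer exceeding 7.000 is 8, and checking k=8: (13)/(17) = 0.7647 > 0.75.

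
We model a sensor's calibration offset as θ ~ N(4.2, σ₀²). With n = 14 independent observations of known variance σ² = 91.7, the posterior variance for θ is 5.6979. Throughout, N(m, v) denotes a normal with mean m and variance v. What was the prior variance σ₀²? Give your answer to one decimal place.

σ₀² = 43.8

For the Normal–Normal model with known σ², precisions add: τ_n = τ₀ + n/σ².
So 1/σ₀² = 1/5.6979 − 14/91.7 = 0.175503 − 0.152672 = 0.022831.
Hence σ₀² = 1/0.022831 ≈ 43.8.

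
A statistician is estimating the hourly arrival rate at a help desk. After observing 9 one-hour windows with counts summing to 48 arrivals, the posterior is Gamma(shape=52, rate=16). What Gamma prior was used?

Gamma(shape=4, rate=7)

A Gamma(α, β) prior (rate parametrization) on a Poisson rate with n observations summing to S gives posterior Gamma(α+S, β+n).
So α = 52 − 48 = 4 and β = 16 − 9 = 7.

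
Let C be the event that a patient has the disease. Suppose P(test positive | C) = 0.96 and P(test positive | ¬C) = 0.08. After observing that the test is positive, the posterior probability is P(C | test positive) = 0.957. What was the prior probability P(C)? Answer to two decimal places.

P(C) = 0.65

Bayes' rule in odds form gives O(C|E) = O(C)·[P(E|C)/P(E|¬C)], hence O(C) = O(C|E)/LR.
Posterior odds = 0.957/(1−0.957) = 22.2558. LR = 0.96/0.08 = 12.0000.
Prior odds = 22.2558/12.0000 = 1.8547, so P(C) = 1.8547/(1+1.8547) ≈ 0.65.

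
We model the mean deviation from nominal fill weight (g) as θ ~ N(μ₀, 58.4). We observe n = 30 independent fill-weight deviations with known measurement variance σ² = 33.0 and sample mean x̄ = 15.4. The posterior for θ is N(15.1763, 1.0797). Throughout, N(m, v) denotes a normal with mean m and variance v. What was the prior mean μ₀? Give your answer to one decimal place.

The posterior mean is a precision-weighted average: μ_n = (τ₀μ₀ + τ_data·x̄)/(τ₀+τ_data), with τ₀=1/σ₀² and τ_data=n/σ².
Here τ₀ = 1/58.4 = 0.017123 and τ_data = 30/33.0 = 0.909091, so τ_n = 0.926214.
Rearranging for μ₀: μ₀ = (μ_n·τ_n − τ_data·x̄)/τ₀ = (15.1763·0.926214 − 0.909091·15.4) / 0.017123 = 0.056500/0.017123 ≈ 3.3.

μ₀ = 3.3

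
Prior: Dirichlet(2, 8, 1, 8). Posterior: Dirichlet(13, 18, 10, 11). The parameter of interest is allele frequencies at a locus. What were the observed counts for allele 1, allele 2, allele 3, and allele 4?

For a Dirichlet(α) prior with multinomial counts c, the posterior is Dirichlet(α + c) componentwise.
Counts are posterior − prior componentwise: 13−2=11, 18−8=10, 10−1=9, 11−8=3.

counts (11, 10, 9, 3)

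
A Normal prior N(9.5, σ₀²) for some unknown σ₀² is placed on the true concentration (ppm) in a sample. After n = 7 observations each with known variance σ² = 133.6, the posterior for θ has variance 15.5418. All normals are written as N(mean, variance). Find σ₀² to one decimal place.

For the Normal–Normal model with known σ², precisions add: τ_n = τ₀ + n/σ².
So 1/σ₀² = 1/15.5418 − 7/133.6 = 0.064343 − 0.052395 = 0.011948.
Hence σ₀² = 1/0.011948 ≈ 83.7.

σ₀² = 83.7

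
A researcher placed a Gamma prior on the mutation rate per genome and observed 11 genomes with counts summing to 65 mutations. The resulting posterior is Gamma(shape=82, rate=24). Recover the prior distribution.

A Gamma(α, β) prior (rate parametrization) on a Poisson rate with n observations summing to S gives posterior Gamma(α+S, β+n).
So α = 82 − 65 = 17 and β = 24 − 11 = 13.

Gamma(shape=17, rate=13)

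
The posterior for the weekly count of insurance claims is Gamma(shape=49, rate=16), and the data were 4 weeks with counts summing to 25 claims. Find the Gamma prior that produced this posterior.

Gamma(shape=24, rate=12)

A Gamma(α, β) prior (rate parametrization) on a Poisson rate with n observations summing to S gives posterior Gamma(α+S, β+n).
So α = 49 − 25 = 24 and β = 16 − 4 = 12.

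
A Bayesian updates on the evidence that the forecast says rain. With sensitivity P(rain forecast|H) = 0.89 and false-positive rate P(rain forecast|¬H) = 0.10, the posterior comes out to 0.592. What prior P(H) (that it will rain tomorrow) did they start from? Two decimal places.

P(H) = 0.14

Bayes' rule in odds form gives O(H|E) = O(H)·[P(E|H)/P(E|¬H)], hence O(H) = O(H|E)/LR.
Posterior odds = 0.592/(1−0.592) = 1.4510. LR = 0.89/0.10 = 8.9000.
Prior odds = 1.4510/8.9000 = 0.1630, so P(H) = 0.1630/(1+0.1630) ≈ 0.14.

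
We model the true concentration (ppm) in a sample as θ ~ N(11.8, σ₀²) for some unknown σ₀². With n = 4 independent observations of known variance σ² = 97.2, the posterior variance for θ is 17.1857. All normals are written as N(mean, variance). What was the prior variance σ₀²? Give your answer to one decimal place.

σ₀² = 58.7

Posterior precision equals prior precision plus data precision: 1/σ_n² = 1/σ₀² + n/σ².
So 1/σ₀² = 1/17.1857 − 4/97.2 = 0.058188 − 0.041152 = 0.017036.
Hence σ₀² = 1/0.017036 ≈ 58.7.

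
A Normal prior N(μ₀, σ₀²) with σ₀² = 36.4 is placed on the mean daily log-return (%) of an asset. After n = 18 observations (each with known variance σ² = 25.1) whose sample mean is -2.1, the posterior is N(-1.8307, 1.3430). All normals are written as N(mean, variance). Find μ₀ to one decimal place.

μ₀ = 5.2

The posterior mean is a precision-weighted average: μ_n = (τ₀μ₀ + τ_data·x̄)/(τ₀+τ_data), with τ₀=1/σ₀² and τ_data=n/σ².
Here τ₀ = 1/36.4 = 0.027473 and τ_data = 18/25.1 = 0.717131, so τ_n = 0.744604.
Rearranging for μ₀: μ₀ = (μ_n·τ_n − τ_data·x̄)/τ₀ = (-1.8307·0.744604 − 0.717131·-2.1) / 0.027473 = 0.142829/0.027473 ≈ 5.2.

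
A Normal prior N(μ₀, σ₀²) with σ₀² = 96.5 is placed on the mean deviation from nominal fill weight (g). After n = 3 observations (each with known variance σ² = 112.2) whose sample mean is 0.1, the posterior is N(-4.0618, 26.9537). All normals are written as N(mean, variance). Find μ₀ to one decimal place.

μ₀ = -14.8

With known observation variance, the Normal–Normal posterior has precision τ_n = τ₀ + n/σ² and mean μ_n = (τ₀μ₀ + (n/σ²)x̄)/τ_n.
Here τ₀ = 1/96.5 = 0.010363 and τ_data = 3/112.2 = 0.026738, so τ_n = 0.037101.
Rearranging for μ₀: μ₀ = (μ_n·τ_n − τ_data·x̄)/τ₀ = (-4.0618·0.037101 − 0.026738·0.1) / 0.010363 = -0.153371/0.010363 ≈ -14.8.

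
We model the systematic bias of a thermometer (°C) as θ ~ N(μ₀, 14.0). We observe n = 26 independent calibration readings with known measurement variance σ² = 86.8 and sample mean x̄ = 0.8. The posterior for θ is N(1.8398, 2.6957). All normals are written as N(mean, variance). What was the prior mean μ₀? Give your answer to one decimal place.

μ₀ = 6.2

The posterior mean is a precision-weighted average: μ_n = (τ₀μ₀ + τ_data·x̄)/(τ₀+τ_data), with τ₀=1/σ₀² and τ_data=n/σ².
Here τ₀ = 1/14.0 = 0.071429 and τ_data = 26/86.8 = 0.299539, so τ_n = 0.370968.
Rearranging for μ₀: μ₀ = (μ_n·τ_n − τ_data·x̄)/τ₀ = (1.8398·0.370968 − 0.299539·0.8) / 0.071429 = 0.442876/0.071429 ≈ 6.2.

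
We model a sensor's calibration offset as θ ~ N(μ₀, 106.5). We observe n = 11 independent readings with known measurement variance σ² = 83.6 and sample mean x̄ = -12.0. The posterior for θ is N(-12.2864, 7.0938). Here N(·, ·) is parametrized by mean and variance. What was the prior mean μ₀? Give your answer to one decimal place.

With known observation variance, the Normal–Normal posterior has precision τ_n = τ₀ + n/σ² and mean μ_n = (τ₀μ₀ + (n/σ²)x̄)/τ_n.
Here τ₀ = 1/106.5 = 0.009390 and τ_data = 11/83.6 = 0.131579, so τ_n = 0.140969.
Rearranging for μ₀: μ₀ = (μ_n·τ_n − τ_data·x̄)/τ₀ = (-12.2864·0.140969 − 0.131579·-12.0) / 0.009390 = -0.153054/0.009390 ≈ -16.3.

μ₀ = -16.3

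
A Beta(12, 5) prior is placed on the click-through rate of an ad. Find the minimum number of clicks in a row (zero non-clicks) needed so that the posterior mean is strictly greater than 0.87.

After k clicks and 0 non-clicks the posterior is Beta(12+k, 5), with mean (12+k)/(12+5+k).
Set (12+k)/(17+k) > 0.87 and solve: k > (0.87·17 − 12)/(1 − 0.87) = 21.462.
The smallest integer exceeding 21.462 is 22.

k = 22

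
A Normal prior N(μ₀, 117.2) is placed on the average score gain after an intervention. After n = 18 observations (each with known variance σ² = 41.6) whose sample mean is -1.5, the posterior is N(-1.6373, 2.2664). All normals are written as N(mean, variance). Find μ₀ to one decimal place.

The posterior mean is a precision-weighted average: μ_n = (τ₀μ₀ + τ_data·x̄)/(τ₀+τ_data), with τ₀=1/σ₀² and τ_data=n/σ².
Here τ₀ = 1/117.2 = 0.008532 and τ_data = 18/41.6 = 0.432692, so τ_n = 0.441224.
Rearranging for μ₀: μ₀ = (μ_n·τ_n − τ_data·x̄)/τ₀ = (-1.6373·0.441224 − 0.432692·-1.5) / 0.008532 = -0.073378/0.008532 ≈ -8.6.

μ₀ = -8.6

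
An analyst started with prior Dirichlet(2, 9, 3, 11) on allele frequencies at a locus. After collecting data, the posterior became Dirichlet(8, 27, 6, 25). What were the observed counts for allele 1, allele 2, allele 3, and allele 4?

counts (6, 18, 3, 14)

For a Dirichlet(α) prior with multinomial counts c, the posterior is Dirichlet(α + c) componentwise.
Counts are posterior − prior componentwise: 8−2=6, 27−9=18, 6−3=3, 25−11=14.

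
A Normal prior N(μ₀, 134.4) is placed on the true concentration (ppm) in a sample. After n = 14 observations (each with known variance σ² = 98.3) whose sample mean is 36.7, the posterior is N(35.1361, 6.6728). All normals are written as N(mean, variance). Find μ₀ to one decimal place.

The posterior mean is a precision-weighted average: μ_n = (τ₀μ₀ + τ_data·x̄)/(τ₀+τ_data), with τ₀=1/σ₀² and τ_data=n/σ².
Here τ₀ = 1/134.4 = 0.007440 and τ_data = 14/98.3 = 0.142421, so τ_n = 0.149861.
Rearranging for μ₀: μ₀ = (μ_n·τ_n − τ_data·x̄)/τ₀ = (35.1361·0.149861 − 0.142421·36.7) / 0.007440 = 0.038680/0.007440 ≈ 5.2.

μ₀ = 5.2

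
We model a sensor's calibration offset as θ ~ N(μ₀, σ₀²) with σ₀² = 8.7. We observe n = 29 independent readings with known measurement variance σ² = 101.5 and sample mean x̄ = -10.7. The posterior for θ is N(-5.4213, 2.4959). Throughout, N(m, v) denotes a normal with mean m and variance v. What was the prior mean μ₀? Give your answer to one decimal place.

With known observation variance, the Normal–Normal posterior has precision τ_n = τ₀ + n/σ² and mean μ_n = (τ₀μ₀ + (n/σ²)x̄)/τ_n.
Here τ₀ = 1/8.7 = 0.114943 and τ_data = 29/101.5 = 0.285714, so τ_n = 0.400657.
Rearranging for μ₀: μ₀ = (μ_n·τ_n − τ_data·x̄)/τ₀ = (-5.4213·0.400657 − 0.285714·-10.7) / 0.114943 = 0.885058/0.114943 ≈ 7.7.

μ₀ = 7.7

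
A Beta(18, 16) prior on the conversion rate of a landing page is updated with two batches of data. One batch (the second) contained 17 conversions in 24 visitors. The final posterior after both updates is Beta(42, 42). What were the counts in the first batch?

Because Beta–binomial updating is additive in the counts, the combined data contributed (α_post−α_prior, β_post−β_prior) successes and failures.
Total across both batches: 42−18=24 conversions, 42−16=26 bounces.
Subtract the second batch: 24−17=7 conversions and 26−7=19 bounces.

7 conversions and 19 bounces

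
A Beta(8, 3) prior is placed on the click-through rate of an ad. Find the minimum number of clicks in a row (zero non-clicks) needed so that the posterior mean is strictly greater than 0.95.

After k clicks and 0 non-clicks the posterior is Beta(8+k, 3), with mean (8+k)/(8+3+k).
Set (8+k)/(11+k) > 0.95 and solve: k > (0.95·11 − 8)/(1 − 0.95) = 49.000.
The smallest integer exceeding 49.000 is 50.

k = 50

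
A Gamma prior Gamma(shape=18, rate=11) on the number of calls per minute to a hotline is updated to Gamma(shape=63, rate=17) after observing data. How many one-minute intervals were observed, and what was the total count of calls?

n = 6 one-minute intervals with total 45 calls

A Gamma(α, β) prior (rate parametrization) on a Poisson rate with n observations summing to S gives posterior Gamma(α+S, β+n).
Matching: Σxᵢ = 63 − 18 = 45 and n = 17 − 11 = 6.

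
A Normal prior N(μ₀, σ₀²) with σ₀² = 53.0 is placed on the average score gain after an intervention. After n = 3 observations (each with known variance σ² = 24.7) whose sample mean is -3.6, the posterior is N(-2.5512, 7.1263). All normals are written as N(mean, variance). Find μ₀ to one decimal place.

μ₀ = 4.2

The posterior mean is a precision-weighted average: μ_n = (τ₀μ₀ + τ_data·x̄)/(τ₀+τ_data), with τ₀=1/σ₀² and τ_data=n/σ².
Here τ₀ = 1/53.0 = 0.018868 and τ_data = 3/24.7 = 0.121457, so τ_n = 0.140325.
Rearranging for μ₀: μ₀ = (μ_n·τ_n − τ_data·x̄)/τ₀ = (-2.5512·0.140325 − 0.121457·-3.6) / 0.018868 = 0.079248/0.018868 ≈ 4.2.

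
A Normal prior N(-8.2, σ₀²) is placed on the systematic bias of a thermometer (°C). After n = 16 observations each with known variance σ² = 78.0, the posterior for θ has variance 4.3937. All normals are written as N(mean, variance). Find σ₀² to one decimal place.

σ₀² = 44.5

Posterior precision equals prior precision plus data precision: 1/σ_n² = 1/σ₀² + n/σ².
So 1/σ₀² = 1/4.3937 − 16/78.0 = 0.227599 − 0.205128 = 0.022471.
Hence σ₀² = 1/0.022471 ≈ 44.5.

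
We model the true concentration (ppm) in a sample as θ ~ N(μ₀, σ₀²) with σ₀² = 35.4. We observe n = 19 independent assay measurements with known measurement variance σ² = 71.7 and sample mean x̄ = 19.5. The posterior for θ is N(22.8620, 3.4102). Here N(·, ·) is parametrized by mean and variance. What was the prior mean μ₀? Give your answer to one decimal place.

μ₀ = 54.4

The posterior mean is a precision-weighted average: μ_n = (τ₀μ₀ + τ_data·x̄)/(τ₀+τ_data), with τ₀=1/σ₀² and τ_data=n/σ².
Here τ₀ = 1/35.4 = 0.028249 and τ_data = 19/71.7 = 0.264993, so τ_n = 0.293242.
Rearranging for μ₀: μ₀ = (μ_n·τ_n − τ_data·x̄)/τ₀ = (22.8620·0.293242 − 0.264993·19.5) / 0.028249 = 1.536735/0.028249 ≈ 54.4.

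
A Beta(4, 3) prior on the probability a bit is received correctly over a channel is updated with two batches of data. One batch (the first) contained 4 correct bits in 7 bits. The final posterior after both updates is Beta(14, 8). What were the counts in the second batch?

6 correct bits and 2 errors

Because Beta–binomial updating is additive in the counts, the combined data contributed (α_post−α_prior, β_post−β_prior) successes and failures.
Total across both batches: 14−4=10 correct bits, 8−3=5 errors.
Subtract the first batch: 10−4=6 correct bits and 5−3=2 errors.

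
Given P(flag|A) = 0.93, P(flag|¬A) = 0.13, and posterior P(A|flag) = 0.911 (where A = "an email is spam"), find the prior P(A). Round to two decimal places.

P(A) = 0.59

Bayes' rule in odds form gives O(A|E) = O(A)·[P(E|A)/P(E|¬A)], hence O(A) = O(A|E)/LR.
Posterior odds = 0.911/(1−0.911) = 10.2360. LR = 0.93/0.13 = 7.1538.
Prior odds = 10.2360/7.1538 = 1.4308, so P(A) = 1.4308/(1+1.4308) ≈ 0.59.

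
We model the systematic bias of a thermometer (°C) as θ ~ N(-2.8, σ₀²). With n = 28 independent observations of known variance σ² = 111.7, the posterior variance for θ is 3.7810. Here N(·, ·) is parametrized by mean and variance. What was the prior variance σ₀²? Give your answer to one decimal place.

For the Normal–Normal model with known σ², precisions add: τ_n = τ₀ + n/σ².
So 1/σ₀² = 1/3.7810 − 28/111.7 = 0.264480 − 0.250671 = 0.013809.
Hence σ₀² = 1/0.013809 ≈ 72.4.

σ₀² = 72.4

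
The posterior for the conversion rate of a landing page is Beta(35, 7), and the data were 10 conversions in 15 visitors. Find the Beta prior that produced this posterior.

Beta(25, 2)

A Beta(a, b) prior with s successes and f failures in binomial data gives a Beta(a+s, b+f) posterior.
So a = 35 − 10 = 25 and b = 7 − 5 = 2.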